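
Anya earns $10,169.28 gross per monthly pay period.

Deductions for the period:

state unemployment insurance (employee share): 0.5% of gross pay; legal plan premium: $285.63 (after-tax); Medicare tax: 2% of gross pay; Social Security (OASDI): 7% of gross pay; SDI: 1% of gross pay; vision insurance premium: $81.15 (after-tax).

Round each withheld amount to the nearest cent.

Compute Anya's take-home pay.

$8,734.72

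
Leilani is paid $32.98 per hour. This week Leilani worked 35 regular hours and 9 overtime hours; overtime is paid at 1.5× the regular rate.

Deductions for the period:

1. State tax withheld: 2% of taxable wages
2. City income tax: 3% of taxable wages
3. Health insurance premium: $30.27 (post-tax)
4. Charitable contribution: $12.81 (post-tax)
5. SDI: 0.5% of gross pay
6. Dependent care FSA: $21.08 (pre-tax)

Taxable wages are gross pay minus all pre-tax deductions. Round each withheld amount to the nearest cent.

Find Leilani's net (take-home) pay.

$1,448.45

Regular pay: 35 × $32.98 = $1,154.30
Overtime pay: 9 × $32.98 × 1.5 = $445.23
Gross pay = $1,154.30 + $445.23 = $1,599.53
Dependent care FSA: $21.08
Taxable wages = $1,599.53 − $21.08 = $1,578.45
State tax withheld: $1,578.45 × 0.02 = $31.57
City income tax: $1,578.45 × 0.03 = $47.35
SDI: $1,599.53 × 0.005 = $8.00
Charitable contribution: $12.81
Health insurance premium: $30.27
Total deductions = $21.08 + $31.57 + $47.35 + $8.00 + $12.81 + $30.27 = $151.08
Net pay = $1,599.53 − $151.08 = $1,448.45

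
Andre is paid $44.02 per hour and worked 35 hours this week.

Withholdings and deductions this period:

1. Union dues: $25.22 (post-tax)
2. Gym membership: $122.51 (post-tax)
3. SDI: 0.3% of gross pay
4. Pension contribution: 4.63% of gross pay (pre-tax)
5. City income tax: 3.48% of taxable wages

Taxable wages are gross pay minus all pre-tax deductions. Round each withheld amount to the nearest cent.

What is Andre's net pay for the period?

Gross pay: 35 × $44.02 = $1540.70
Pension contribution: $1540.70 × 0.0463 = $71.33
Taxable wages = $1540.70 − $71.33 = $1469.37
City income tax: $1469.37 × 0.0348 = $51.13
SDI: $1540.70 × 0.003 = $4.62
Gym membership: $122.51
Union dues: $25.22
Total deductions = $71.33 + $51.13 + $4.62 + $122.51 + $25.22 = $274.81
Net pay = $1540.70 − $274.81 = $1265.89

$1265.89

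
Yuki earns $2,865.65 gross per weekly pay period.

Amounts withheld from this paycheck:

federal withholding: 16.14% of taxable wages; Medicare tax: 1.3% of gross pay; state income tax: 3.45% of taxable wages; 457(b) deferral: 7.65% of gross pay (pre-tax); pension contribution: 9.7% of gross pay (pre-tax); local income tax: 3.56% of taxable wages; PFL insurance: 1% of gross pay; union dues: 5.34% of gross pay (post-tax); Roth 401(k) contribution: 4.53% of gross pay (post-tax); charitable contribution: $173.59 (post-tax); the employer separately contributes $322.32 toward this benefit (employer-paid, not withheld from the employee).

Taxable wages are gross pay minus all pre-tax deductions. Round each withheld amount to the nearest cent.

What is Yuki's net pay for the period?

457(b) deferral: $2,865.65 × 0.0765 = $219.22
Pension contribution: $2,865.65 × 0.097 = $277.97
Pre-tax total = $219.22 + $277.97 = $497.19
Taxable wages = $2,865.65 − $497.19 = $2,368.46
State income tax: $2,368.46 × 0.0345 = $81.71
Federal withholding: $2,368.46 × 0.1614 = $382.27
Local income tax: $2,368.46 × 0.0356 = $84.32
Medicare tax: $2,865.65 × 0.013 = $37.25
PFL insurance: $2,865.65 × 0.01 = $28.66
Union dues: $2,865.65 × 0.0534 = $153.03
Charitable contribution: $173.59
Roth 401(k) contribution: $2,865.65 × 0.0453 = $129.81
(Employer's $322.32 toward charitable contribution is not withheld from the employee.)
Total deductions = $219.22 + $277.97 + $81.71 + $382.27 + $84.32 + $37.25 + $28.66 + $153.03 + $173.59 + $129.81 = $1,567.83
Net pay = $2,865.65 − $1,567.83 = $1,297.82

$1,297.82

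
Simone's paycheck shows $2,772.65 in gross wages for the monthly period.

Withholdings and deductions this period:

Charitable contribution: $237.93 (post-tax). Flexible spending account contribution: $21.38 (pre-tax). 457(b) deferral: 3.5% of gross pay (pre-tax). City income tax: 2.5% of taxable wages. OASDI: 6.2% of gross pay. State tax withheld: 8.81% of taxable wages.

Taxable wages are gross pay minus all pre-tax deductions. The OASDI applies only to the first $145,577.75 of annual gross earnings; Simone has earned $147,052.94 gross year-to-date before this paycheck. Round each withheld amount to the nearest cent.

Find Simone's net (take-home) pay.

457(b) deferral: $2,772.65 × 0.035 = $97.04
Flexible spending account contribution: $21.38
Pre-tax total = $97.04 + $21.38 = $118.42
Taxable wages = $2,772.65 − $118.42 = $2,654.23
City income tax: $2,654.23 × 0.025 = $66.36
State tax withheld: $2,654.23 × 0.0881 = $233.84
OASDI: annual cap $145,577.75 already reached (YTD $147,052.94), so $0.00
Charitable contribution: $237.93
Total deductions = $97.04 + $21.38 + $66.36 + $233.84 + $0.00 + $237.93 = $656.55
Net pay = $2,772.65 − $656.55 = $2,116.10

$2,116.10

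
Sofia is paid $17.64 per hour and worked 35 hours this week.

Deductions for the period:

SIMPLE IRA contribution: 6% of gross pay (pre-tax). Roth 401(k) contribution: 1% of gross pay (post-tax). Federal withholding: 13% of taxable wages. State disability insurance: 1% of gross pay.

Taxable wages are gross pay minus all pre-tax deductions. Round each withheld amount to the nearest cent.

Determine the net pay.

$492.57

Gross pay: 35 × $17.64 = $617.40
SIMPLE IRA contribution: $617.40 × 0.06 = $37.04
Taxable wages = $617.40 − $37.04 = $580.36
Federal withholding: $580.36 × 0.13 = $75.45
State disability insurance: $617.40 × 0.01 = $6.17
Roth 401(k) contribution: $617.40 × 0.01 = $6.17
Total deductions = $37.04 + $75.45 + $6.17 + $6.17 = $124.83
Net pay = $617.40 − $124.83 = $492.57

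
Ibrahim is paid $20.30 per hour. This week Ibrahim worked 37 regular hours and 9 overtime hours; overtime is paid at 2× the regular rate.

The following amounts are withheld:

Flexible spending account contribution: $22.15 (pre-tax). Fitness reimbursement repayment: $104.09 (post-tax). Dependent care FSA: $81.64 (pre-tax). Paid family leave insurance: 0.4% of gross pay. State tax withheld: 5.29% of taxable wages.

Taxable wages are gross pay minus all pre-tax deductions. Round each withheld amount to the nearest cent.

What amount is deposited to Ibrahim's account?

Regular pay: 37 × $20.30 = $751.10
Overtime pay: 9 × $20.30 × 2 = $365.40
Gross pay = $751.10 + $365.40 = $1,116.50
Flexible spending account contribution: $22.15
Dependent care FSA: $81.64
Pre-tax total = $22.15 + $81.64 = $103.79
Taxable wages = $1,116.50 − $103.79 = $1,012.71
State tax withheld: $1,012.71 × 0.0529 = $53.57
Paid family leave insurance: $1,116.50 × 0.004 = $4.47
Fitness reimbursement repayment: $104.09
Total deductions = $22.15 + $81.64 + $53.57 + $4.47 + $104.09 = $265.92
Net pay = $1,116.50 − $265.92 = $850.58

$850.58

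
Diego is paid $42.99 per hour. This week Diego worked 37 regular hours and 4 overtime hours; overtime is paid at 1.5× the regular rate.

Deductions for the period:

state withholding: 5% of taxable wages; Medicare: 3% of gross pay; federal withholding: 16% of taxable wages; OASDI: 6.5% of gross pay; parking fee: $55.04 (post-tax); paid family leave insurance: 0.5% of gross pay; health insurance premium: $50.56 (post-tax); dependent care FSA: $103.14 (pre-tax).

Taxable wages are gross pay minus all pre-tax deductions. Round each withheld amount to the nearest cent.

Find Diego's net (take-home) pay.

$1088.43

Regular pay: 37 × $42.99 = $1590.63
Overtime pay: 4 × $42.99 × 1.5 = $257.94
Gross pay = $1590.63 + $257.94 = $1848.57
Dependent care FSA: $103.14
Taxable wages = $1848.57 − $103.14 = $1745.43
Federal withholding: $1745.43 × 0.16 = $279.27
State withholding: $1745.43 × 0.05 = $87.27
Medicare: $1848.57 × 0.03 = $55.46
Paid family leave insurance: $1848.57 × 0.005 = $9.24
OASDI: $1848.57 × 0.065 = $120.16
Health insurance premium: $50.56
Parking fee: $55.04
Total deductions = $103.14 + $279.27 + $87.27 + $55.46 + $9.24 + $120.16 + $50.56 + $55.04 = $760.14
Net pay = $1848.57 − $760.14 = $1088.43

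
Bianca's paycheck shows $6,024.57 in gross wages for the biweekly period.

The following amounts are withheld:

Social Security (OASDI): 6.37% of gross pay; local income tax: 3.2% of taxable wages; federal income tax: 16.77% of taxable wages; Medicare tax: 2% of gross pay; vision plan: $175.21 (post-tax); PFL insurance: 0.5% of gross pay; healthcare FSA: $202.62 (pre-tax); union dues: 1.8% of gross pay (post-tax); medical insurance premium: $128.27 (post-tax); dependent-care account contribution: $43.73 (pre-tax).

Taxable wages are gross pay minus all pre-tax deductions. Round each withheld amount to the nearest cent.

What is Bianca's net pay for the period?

$3,678.01

Dependent-care account contribution: $43.73
Healthcare FSA: $202.62
Pre-tax total = $43.73 + $202.62 = $246.35
Taxable wages = $6,024.57 − $246.35 = $5,778.22
Local income tax: $5,778.22 × 0.032 = $184.90
Federal income tax: $5,778.22 × 0.1677 = $969.01
PFL insurance: $6,024.57 × 0.005 = $30.12
Social Security (OASDI): $6,024.57 × 0.0637 = $383.77
Medicare tax: $6,024.57 × 0.02 = $120.49
Vision plan: $175.21
Union dues: $6,024.57 × 0.018 = $108.44
Medical insurance premium: $128.27
Total deductions = $43.73 + $202.62 + $184.90 + $969.01 + $30.12 + $383.77 + $120.49 + $175.21 + $108.44 + $128.27 = $2,346.56
Net pay = $6,024.57 − $2,346.56 = $3,678.01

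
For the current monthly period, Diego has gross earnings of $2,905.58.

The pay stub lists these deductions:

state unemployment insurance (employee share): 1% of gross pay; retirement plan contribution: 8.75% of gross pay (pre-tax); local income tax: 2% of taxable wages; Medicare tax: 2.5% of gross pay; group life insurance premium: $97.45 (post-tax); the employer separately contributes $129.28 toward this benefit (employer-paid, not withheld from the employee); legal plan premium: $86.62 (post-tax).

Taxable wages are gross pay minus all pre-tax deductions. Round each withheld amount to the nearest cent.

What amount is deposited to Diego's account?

$2,312.54

Retirement plan contribution: $2,905.58 × 0.0875 = $254.24
Taxable wages = $2,905.58 − $254.24 = $2,651.34
Local income tax: $2,651.34 × 0.02 = $53.03
Medicare tax: $2,905.58 × 0.025 = $72.64
State unemployment insurance (employee share): $2,905.58 × 0.01 = $29.06
Legal plan premium: $86.62
Group life insurance premium: $97.45
(Employer's $129.28 toward group life insurance premium is not withheld from the employee.)
Total deductions = $254.24 + $53.03 + $72.64 + $29.06 + $86.62 + $97.45 = $593.04
Net pay = $2,905.58 − $593.04 = $2,312.54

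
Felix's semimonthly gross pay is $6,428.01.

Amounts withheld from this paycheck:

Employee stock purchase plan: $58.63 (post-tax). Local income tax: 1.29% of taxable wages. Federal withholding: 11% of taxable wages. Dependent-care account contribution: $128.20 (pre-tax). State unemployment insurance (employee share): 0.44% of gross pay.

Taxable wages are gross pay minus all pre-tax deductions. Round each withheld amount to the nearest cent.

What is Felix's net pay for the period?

Dependent-care account contribution: $128.20
Taxable wages = $6,428.01 − $128.20 = $6,299.81
Federal withholding: $6,299.81 × 0.11 = $692.98
Local income tax: $6,299.81 × 0.0129 = $81.27
State unemployment insurance (employee share): $6,428.01 × 0.0044 = $28.28
Employee stock purchase plan: $58.63
Total deductions = $128.20 + $692.98 + $81.27 + $28.28 + $58.63 = $989.36
Net pay = $6,428.01 − $989.36 = $5,438.65

$5,438.65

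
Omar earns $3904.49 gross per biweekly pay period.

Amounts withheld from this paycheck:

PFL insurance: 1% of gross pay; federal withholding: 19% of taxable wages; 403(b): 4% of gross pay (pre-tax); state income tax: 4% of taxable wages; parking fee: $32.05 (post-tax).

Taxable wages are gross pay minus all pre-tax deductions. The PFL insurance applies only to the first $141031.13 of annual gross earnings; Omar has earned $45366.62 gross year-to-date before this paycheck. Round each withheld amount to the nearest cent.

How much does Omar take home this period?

$2815.11

403(b): $3904.49 × 0.04 = $156.18
Taxable wages = $3904.49 − $156.18 = $3748.31
Federal withholding: $3748.31 × 0.19 = $712.18
State income tax: $3748.31 × 0.04 = $149.93
PFL insurance: cap not yet reached, full $3904.49 is subject → $3904.49 × 0.01 = $39.04
Parking fee: $32.05
Total deductions = $156.18 + $712.18 + $149.93 + $39.04 + $32.05 = $1089.38
Net pay = $3904.49 − $1089.38 = $2815.11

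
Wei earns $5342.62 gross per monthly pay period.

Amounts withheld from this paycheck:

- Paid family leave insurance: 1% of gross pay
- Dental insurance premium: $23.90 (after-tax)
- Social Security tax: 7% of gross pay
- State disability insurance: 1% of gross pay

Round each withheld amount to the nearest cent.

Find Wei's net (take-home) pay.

Paid family leave insurance: $5342.62 × 0.01 = $53.43
State disability insurance: $5342.62 × 0.01 = $53.43
Social Security tax: $5342.62 × 0.07 = $373.98
Dental insurance premium: $23.90
Total deductions = $53.43 + $53.43 + $373.98 + $23.90 = $504.74
Net pay = $5342.62 − $504.74 = $4837.88

$4837.88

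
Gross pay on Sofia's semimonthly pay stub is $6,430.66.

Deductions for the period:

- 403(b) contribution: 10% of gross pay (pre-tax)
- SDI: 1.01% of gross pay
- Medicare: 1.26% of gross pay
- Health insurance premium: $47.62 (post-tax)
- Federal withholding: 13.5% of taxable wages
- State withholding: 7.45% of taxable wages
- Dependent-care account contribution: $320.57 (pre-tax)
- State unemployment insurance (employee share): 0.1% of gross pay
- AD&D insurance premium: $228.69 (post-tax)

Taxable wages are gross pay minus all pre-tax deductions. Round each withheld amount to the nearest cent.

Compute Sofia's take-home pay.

$3,892.96

Dependent-care account contribution: $320.57
403(b) contribution: $6,430.66 × 0.1 = $643.07
Pre-tax total = $320.57 + $643.07 = $963.64
Taxable wages = $6,430.66 − $963.64 = $5,467.02
Federal withholding: $5,467.02 × 0.135 = $738.05
State withholding: $5,467.02 × 0.0745 = $407.29
SDI: $6,430.66 × 0.0101 = $64.95
Medicare: $6,430.66 × 0.0126 = $81.03
State unemployment insurance (employee share): $6,430.66 × 0.001 = $6.43
AD&D insurance premium: $228.69
Health insurance premium: $47.62
Total deductions = $320.57 + $643.07 + $738.05 + $407.29 + $64.95 + $81.03 + $6.43 + $228.69 + $47.62 = $2,537.70
Net pay = $6,430.66 − $2,537.70 = $3,892.96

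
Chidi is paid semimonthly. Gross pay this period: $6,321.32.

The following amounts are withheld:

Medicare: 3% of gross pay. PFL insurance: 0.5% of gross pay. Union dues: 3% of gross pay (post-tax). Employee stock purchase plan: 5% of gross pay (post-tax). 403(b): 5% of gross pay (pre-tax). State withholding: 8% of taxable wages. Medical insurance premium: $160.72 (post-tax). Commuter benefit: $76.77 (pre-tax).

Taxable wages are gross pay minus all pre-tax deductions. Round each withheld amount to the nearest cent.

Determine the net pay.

$4,566.52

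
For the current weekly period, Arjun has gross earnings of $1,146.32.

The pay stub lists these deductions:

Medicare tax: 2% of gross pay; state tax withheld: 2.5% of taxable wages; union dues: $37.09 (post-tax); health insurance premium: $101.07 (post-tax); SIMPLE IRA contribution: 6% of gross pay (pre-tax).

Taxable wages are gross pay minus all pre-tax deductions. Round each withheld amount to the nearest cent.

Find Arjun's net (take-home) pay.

$889.51

SIMPLE IRA contribution: $1,146.32 × 0.06 = $68.78
Taxable wages = $1,146.32 − $68.78 = $1,077.54
State tax withheld: $1,077.54 × 0.025 = $26.94
Medicare tax: $1,146.32 × 0.02 = $22.93
Union dues: $37.09
Health insurance premium: $101.07
Total deductions = $68.78 + $26.94 + $22.93 + $37.09 + $101.07 = $256.81
Net pay = $1,146.32 − $256.81 = $889.51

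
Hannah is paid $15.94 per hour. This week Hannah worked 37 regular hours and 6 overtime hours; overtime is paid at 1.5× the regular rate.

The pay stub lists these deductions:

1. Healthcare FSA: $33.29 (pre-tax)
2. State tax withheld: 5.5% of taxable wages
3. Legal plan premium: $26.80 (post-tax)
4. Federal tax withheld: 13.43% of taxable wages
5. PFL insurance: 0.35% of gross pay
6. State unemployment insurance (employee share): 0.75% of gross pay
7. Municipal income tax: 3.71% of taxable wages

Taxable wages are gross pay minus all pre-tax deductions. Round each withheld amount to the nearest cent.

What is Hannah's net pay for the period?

Regular pay: 37 × $15.94 = $589.78
Overtime pay: 6 × $15.94 × 1.5 = $143.46
Gross pay = $589.78 + $143.46 = $733.24
Healthcare FSA: $33.29
Taxable wages = $733.24 − $33.29 = $699.95
Municipal income tax: $699.95 × 0.0371 = $25.97
Federal tax withheld: $699.95 × 0.1343 = $94.00
State tax withheld: $699.95 × 0.055 = $38.50
PFL insurance: $733.24 × 0.0035 = $2.57
State unemployment insurance (employee share): $733.24 × 0.0075 = $5.50
Legal plan premium: $26.80
Total deductions = $33.29 + $25.97 + $94.00 + $38.50 + $2.57 + $5.50 + $26.80 = $226.63
Net pay = $733.24 − $226.63 = $506.61

$506.61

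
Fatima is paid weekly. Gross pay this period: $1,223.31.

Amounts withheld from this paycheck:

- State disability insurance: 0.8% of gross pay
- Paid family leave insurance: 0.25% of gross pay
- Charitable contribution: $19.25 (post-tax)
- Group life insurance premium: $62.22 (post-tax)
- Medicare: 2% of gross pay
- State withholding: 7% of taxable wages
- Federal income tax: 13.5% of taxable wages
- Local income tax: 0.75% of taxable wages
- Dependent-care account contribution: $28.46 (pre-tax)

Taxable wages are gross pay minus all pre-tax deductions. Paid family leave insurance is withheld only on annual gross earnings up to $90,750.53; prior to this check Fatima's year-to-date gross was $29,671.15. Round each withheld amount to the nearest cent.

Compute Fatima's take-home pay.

$822.16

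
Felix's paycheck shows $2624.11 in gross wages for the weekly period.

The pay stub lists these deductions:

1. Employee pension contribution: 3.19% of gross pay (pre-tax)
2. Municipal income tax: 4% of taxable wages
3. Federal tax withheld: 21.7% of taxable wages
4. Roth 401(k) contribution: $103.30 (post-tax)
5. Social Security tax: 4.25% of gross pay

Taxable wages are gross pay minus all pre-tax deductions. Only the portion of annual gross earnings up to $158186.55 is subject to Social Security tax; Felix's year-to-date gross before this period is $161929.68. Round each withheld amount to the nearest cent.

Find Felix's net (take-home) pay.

$1784.21

Employee pension contribution: $2624.11 × 0.0319 = $83.71
Taxable wages = $2624.11 − $83.71 = $2540.40
Federal tax withheld: $2540.40 × 0.217 = $551.27
Municipal income tax: $2540.40 × 0.04 = $101.62
Social Security tax: annual cap $158186.55 already reached (YTD $161929.68), so $0.00
Roth 401(k) contribution: $103.30
Total deductions = $83.71 + $551.27 + $101.62 + $0.00 + $103.30 = $839.90
Net pay = $2624.11 − $839.90 = $1784.21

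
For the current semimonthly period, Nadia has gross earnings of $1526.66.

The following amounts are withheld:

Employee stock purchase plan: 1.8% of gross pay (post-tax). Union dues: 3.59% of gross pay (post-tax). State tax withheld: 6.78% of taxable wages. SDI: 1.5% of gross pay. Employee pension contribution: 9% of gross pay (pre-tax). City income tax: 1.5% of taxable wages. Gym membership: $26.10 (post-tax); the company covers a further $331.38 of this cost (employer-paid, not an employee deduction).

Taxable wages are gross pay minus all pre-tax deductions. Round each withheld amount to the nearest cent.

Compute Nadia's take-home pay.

Employee pension contribution: $1526.66 × 0.09 = $137.40
Taxable wages = $1526.66 − $137.40 = $1389.26
City income tax: $1389.26 × 0.015 = $20.84
State tax withheld: $1389.26 × 0.0678 = $94.19
SDI: $1526.66 × 0.015 = $22.90
Employee stock purchase plan: $1526.66 × 0.018 = $27.48
Gym membership: $26.10
Union dues: $1526.66 × 0.0359 = $54.81
(Employer's $331.38 toward gym membership is not withheld from the employee.)
Total deductions = $137.40 + $20.84 + $94.19 + $22.90 + $27.48 + $26.10 + $54.81 = $383.72
Net pay = $1526.66 − $383.72 = $1142.94

$1142.94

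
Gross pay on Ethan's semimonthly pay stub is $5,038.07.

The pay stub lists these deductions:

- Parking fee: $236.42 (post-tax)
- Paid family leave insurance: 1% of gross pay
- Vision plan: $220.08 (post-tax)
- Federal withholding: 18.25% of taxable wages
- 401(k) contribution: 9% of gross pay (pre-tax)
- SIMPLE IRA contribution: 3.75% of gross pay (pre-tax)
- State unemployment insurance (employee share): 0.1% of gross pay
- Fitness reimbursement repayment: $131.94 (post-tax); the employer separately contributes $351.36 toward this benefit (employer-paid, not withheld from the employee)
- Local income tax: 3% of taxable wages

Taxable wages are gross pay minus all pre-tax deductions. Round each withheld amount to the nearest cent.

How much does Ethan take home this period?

401(k) contribution: $5,038.07 × 0.09 = $453.43
SIMPLE IRA contribution: $5,038.07 × 0.0375 = $188.93
Pre-tax total = $453.43 + $188.93 = $642.36
Taxable wages = $5,038.07 − $642.36 = $4,395.71
Federal withholding: $4,395.71 × 0.1825 = $802.22
Local income tax: $4,395.71 × 0.03 = $131.87
Paid family leave insurance: $5,038.07 × 0.01 = $50.38
State unemployment insurance (employee share): $5,038.07 × 0.001 = $5.04
Parking fee: $236.42
Fitness reimbursement repayment: $131.94
Vision plan: $220.08
(Employer's $351.36 toward fitness reimbursement repayment is not withheld from the employee.)
Total deductions = $453.43 + $188.93 + $802.22 + $131.87 + $50.38 + $5.04 + $236.42 + $131.94 + $220.08 = $2,220.31
Net pay = $5,038.07 − $2,220.31 = $2,817.76

$2,817.76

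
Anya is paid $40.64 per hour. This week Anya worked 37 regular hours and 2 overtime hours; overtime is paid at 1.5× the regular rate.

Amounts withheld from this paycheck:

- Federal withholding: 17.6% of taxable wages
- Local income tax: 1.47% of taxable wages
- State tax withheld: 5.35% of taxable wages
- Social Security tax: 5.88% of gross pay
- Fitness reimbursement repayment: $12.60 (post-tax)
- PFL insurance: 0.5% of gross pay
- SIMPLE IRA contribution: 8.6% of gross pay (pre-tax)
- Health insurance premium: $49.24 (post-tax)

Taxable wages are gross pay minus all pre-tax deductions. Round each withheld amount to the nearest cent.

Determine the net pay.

Regular pay: 37 × $40.64 = $1503.68
Overtime pay: 2 × $40.64 × 1.5 = $121.92
Gross pay = $1503.68 + $121.92 = $1625.60
SIMPLE IRA contribution: $1625.60 × 0.086 = $139.80
Taxable wages = $1625.60 − $139.80 = $1485.80
Federal withholding: $1485.80 × 0.176 = $261.50
Local income tax: $1485.80 × 0.0147 = $21.84
State tax withheld: $1485.80 × 0.0535 = $79.49
PFL insurance: $1625.60 × 0.005 = $8.13
Social Security tax: $1625.60 × 0.0588 = $95.59
Health insurance premium: $49.24
Fitness reimbursement repayment: $12.60
Total deductions = $139.80 + $261.50 + $21.84 + $79.49 + $8.13 + $95.59 + $49.24 + $12.60 = $668.19
Net pay = $1625.60 − $668.19 = $957.41

$957.41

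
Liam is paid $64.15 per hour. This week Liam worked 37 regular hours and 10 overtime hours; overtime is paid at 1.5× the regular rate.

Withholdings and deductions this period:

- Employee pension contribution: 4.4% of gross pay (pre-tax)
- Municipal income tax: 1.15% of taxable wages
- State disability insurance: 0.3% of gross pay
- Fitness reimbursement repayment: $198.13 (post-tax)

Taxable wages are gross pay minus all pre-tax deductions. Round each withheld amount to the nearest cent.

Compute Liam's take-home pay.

Regular pay: 37 × $64.15 = $2373.55
Overtime pay: 10 × $64.15 × 1.5 = $962.25
Gross pay = $2373.55 + $962.25 = $3335.80
Employee pension contribution: $3335.80 × 0.044 = $146.78
Taxable wages = $3335.80 − $146.78 = $3189.02
Municipal income tax: $3189.02 × 0.0115 = $36.67
State disability insurance: $3335.80 × 0.003 = $10.01
Fitness reimbursement repayment: $198.13
Total deductions = $146.78 + $36.67 + $10.01 + $198.13 = $391.59
Net pay = $3335.80 − $391.59 = $2944.21

$2944.21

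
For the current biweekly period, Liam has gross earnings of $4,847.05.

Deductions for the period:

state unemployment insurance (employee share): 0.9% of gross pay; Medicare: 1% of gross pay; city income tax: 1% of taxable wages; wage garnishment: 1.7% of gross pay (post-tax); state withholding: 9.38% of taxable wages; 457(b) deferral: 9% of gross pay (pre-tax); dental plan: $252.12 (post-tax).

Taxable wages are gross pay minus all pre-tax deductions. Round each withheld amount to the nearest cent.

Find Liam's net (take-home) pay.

$3,526.37

457(b) deferral: $4,847.05 × 0.09 = $436.23
Taxable wages = $4,847.05 − $436.23 = $4,410.82
State withholding: $4,410.82 × 0.0938 = $413.73
City income tax: $4,410.82 × 0.01 = $44.11
State unemployment insurance (employee share): $4,847.05 × 0.009 = $43.62
Medicare: $4,847.05 × 0.01 = $48.47
Wage garnishment: $4,847.05 × 0.017 = $82.40
Dental plan: $252.12
Total deductions = $436.23 + $413.73 + $44.11 + $43.62 + $48.47 + $82.40 + $252.12 = $1,320.68
Net pay = $4,847.05 − $1,320.68 = $3,526.37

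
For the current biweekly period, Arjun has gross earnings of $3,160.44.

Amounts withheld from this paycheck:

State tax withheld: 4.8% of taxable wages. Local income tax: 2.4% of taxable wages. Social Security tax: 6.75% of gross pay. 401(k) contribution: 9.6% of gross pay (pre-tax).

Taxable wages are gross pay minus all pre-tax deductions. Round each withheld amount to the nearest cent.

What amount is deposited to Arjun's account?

$2,438.00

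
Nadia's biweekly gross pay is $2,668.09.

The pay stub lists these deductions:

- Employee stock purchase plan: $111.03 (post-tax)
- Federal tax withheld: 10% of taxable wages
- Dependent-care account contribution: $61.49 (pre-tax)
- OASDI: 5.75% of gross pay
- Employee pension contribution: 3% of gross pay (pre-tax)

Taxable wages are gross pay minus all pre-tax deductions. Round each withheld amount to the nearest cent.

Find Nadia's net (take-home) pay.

Employee pension contribution: $2,668.09 × 0.03 = $80.04
Dependent-care account contribution: $61.49
Pre-tax total = $80.04 + $61.49 = $141.53
Taxable wages = $2,668.09 − $141.53 = $2,526.56
Federal tax withheld: $2,526.56 × 0.1 = $252.66
OASDI: $2,668.09 × 0.0575 = $153.42
Employee stock purchase plan: $111.03
Total deductions = $80.04 + $61.49 + $252.66 + $153.42 + $111.03 = $658.64
Net pay = $2,668.09 − $658.64 = $2,009.45

$2,009.45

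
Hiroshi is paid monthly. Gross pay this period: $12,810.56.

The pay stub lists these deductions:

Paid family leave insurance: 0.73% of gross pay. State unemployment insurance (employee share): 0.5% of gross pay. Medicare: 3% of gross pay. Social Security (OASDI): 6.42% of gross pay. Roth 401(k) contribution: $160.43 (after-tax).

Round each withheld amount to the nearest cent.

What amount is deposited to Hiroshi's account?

Paid family leave insurance: $12,810.56 × 0.0073 = $93.52
Medicare: $12,810.56 × 0.03 = $384.32
State unemployment insurance (employee share): $12,810.56 × 0.005 = $64.05
Social Security (OASDI): $12,810.56 × 0.0642 = $822.44
Roth 401(k) contribution: $160.43
Total deductions = $93.52 + $384.32 + $64.05 + $822.44 + $160.43 = $1,524.76
Net pay = $12,810.56 − $1,524.76 = $11,285.80

$11,285.80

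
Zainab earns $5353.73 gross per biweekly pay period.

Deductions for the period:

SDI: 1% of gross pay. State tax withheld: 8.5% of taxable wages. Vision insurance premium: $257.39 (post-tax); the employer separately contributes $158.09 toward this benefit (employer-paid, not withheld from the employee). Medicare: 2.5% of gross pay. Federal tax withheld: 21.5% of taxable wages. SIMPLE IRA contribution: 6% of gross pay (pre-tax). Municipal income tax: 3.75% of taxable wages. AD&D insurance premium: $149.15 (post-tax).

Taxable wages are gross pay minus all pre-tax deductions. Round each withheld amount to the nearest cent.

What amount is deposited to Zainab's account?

SIMPLE IRA contribution: $5353.73 × 0.06 = $321.22
Taxable wages = $5353.73 − $321.22 = $5032.51
State tax withheld: $5032.51 × 0.085 = $427.76
Federal tax withheld: $5032.51 × 0.215 = $1081.99
Municipal income tax: $5032.51 × 0.0375 = $188.72
Medicare: $5353.73 × 0.025 = $133.84
SDI: $5353.73 × 0.01 = $53.54
Vision insurance premium: $257.39
AD&D insurance premium: $149.15
(Employer's $158.09 toward vision insurance premium is not withheld from the employee.)
Total deductions = $321.22 + $427.76 + $1081.99 + $188.72 + $133.84 + $53.54 + $257.39 + $149.15 = $2613.61
Net pay = $5353.73 − $2613.61 = $2740.12

$2740.12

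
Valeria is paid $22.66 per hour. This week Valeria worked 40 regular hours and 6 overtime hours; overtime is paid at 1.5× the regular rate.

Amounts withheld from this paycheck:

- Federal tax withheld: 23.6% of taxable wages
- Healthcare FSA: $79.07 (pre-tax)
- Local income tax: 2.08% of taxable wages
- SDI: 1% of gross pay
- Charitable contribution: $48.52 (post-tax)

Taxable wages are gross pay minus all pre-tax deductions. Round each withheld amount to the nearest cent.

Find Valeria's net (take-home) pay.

Regular pay: 40 × $22.66 = $906.40
Overtime pay: 6 × $22.66 × 1.5 = $203.94
Gross pay = $906.40 + $203.94 = $1,110.34
Healthcare FSA: $79.07
Taxable wages = $1,110.34 − $79.07 = $1,031.27
Federal tax withheld: $1,031.27 × 0.236 = $243.38
Local income tax: $1,031.27 × 0.0208 = $21.45
SDI: $1,110.34 × 0.01 = $11.10
Charitable contribution: $48.52
Total deductions = $79.07 + $243.38 + $21.45 + $11.10 + $48.52 = $403.52
Net pay = $1,110.34 − $403.52 = $706.82

$706.82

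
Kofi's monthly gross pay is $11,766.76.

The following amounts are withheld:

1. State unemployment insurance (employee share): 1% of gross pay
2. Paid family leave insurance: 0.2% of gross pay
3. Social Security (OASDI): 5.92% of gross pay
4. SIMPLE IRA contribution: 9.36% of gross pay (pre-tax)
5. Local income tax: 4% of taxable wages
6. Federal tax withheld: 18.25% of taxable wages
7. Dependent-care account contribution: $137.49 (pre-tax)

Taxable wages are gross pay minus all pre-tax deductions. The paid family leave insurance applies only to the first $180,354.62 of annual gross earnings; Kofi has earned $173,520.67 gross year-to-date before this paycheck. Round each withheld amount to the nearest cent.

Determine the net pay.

$7,357.51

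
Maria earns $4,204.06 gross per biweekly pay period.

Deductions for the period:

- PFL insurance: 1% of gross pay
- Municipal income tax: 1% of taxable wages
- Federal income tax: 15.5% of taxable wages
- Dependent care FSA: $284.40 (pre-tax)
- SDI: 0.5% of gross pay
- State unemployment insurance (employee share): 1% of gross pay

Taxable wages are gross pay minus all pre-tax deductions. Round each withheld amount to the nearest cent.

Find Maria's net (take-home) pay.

Dependent care FSA: $284.40
Taxable wages = $4,204.06 − $284.40 = $3,919.66
Federal income tax: $3,919.66 × 0.155 = $607.55
Municipal income tax: $3,919.66 × 0.01 = $39.20
SDI: $4,204.06 × 0.005 = $21.02
PFL insurance: $4,204.06 × 0.01 = $42.04
State unemployment insurance (employee share): $4,204.06 × 0.01 = $42.04
Total deductions = $284.40 + $607.55 + $39.20 + $21.02 + $42.04 + $42.04 = $1,036.25
Net pay = $4,204.06 − $1,036.25 = $3,167.81

$3,167.81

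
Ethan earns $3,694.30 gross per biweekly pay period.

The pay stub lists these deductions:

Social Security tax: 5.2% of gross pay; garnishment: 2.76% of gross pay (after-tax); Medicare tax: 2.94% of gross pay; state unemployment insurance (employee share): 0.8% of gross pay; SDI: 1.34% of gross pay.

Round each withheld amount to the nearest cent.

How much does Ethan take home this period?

SDI: $3,694.30 × 0.0134 = $49.50
Social Security tax: $3,694.30 × 0.052 = $192.10
Medicare tax: $3,694.30 × 0.0294 = $108.61
State unemployment insurance (employee share): $3,694.30 × 0.008 = $29.55
Garnishment: $3,694.30 × 0.0276 = $101.96
Total deductions = $49.50 + $192.10 + $108.61 + $29.55 + $101.96 = $481.72
Net pay = $3,694.30 − $481.72 = $3,212.58

$3,212.58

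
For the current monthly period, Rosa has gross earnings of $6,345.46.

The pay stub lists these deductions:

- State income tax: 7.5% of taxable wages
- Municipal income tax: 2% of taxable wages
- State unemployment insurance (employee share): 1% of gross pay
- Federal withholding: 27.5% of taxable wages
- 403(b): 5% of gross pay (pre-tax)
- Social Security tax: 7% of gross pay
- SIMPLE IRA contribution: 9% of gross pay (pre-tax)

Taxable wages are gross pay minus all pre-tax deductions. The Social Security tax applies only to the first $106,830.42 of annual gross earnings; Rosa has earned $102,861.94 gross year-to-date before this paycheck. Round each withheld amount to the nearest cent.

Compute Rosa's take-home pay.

$3,096.74

SIMPLE IRA contribution: $6,345.46 × 0.09 = $571.09
403(b): $6,345.46 × 0.05 = $317.27
Pre-tax total = $571.09 + $317.27 = $888.36
Taxable wages = $6,345.46 − $888.36 = $5,457.10
Federal withholding: $5,457.10 × 0.275 = $1,500.70
Municipal income tax: $5,457.10 × 0.02 = $109.14
State income tax: $5,457.10 × 0.075 = $409.28
State unemployment insurance (employee share): $6,345.46 × 0.01 = $63.45
Social Security tax: only $106,830.42 − $102,861.94 = $3,968.48 of this check is subject → $3,968.48 × 0.07 = $277.79
Total deductions = $571.09 + $317.27 + $1,500.70 + $109.14 + $409.28 + $63.45 + $277.79 = $3,248.72
Net pay = $6,345.46 − $3,248.72 = $3,096.74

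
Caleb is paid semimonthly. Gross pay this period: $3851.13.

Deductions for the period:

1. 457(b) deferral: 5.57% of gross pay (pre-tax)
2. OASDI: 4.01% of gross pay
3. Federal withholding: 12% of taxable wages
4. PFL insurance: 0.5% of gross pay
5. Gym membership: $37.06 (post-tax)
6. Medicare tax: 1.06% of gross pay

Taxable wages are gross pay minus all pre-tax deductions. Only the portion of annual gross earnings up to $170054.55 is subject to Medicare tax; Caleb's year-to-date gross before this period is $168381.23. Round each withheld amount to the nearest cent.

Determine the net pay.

457(b) deferral: $3851.13 × 0.0557 = $214.51
Taxable wages = $3851.13 − $214.51 = $3636.62
Federal withholding: $3636.62 × 0.12 = $436.39
Medicare tax: only $170054.55 − $168381.23 = $1673.32 of this check is subject → $1673.32 × 0.0106 = $17.74
PFL insurance: $3851.13 × 0.005 = $19.26
OASDI: $3851.13 × 0.0401 = $154.43
Gym membership: $37.06
Total deductions = $214.51 + $436.39 + $17.74 + $19.26 + $154.43 + $37.06 = $879.39
Net pay = $3851.13 − $879.39 = $2971.74

$2971.74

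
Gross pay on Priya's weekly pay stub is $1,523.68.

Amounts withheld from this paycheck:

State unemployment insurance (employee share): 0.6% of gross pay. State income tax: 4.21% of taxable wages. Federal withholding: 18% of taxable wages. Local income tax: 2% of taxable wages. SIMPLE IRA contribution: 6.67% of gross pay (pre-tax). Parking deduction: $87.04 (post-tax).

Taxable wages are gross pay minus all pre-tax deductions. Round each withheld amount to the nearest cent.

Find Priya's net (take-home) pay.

$981.59

SIMPLE IRA contribution: $1,523.68 × 0.0667 = $101.63
Taxable wages = $1,523.68 − $101.63 = $1,422.05
Local income tax: $1,422.05 × 0.02 = $28.44
State income tax: $1,422.05 × 0.0421 = $59.87
Federal withholding: $1,422.05 × 0.18 = $255.97
State unemployment insurance (employee share): $1,523.68 × 0.006 = $9.14
Parking deduction: $87.04
Total deductions = $101.63 + $28.44 + $59.87 + $255.97 + $9.14 + $87.04 = $542.09
Net pay = $1,523.68 − $542.09 = $981.59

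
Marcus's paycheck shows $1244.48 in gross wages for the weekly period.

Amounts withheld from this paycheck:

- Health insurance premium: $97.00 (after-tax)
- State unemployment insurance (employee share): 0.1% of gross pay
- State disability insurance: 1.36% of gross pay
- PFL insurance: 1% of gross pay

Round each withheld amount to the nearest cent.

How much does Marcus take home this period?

$1116.88

State disability insurance: $1244.48 × 0.0136 = $16.92
State unemployment insurance (employee share): $1244.48 × 0.001 = $1.24
PFL insurance: $1244.48 × 0.01 = $12.44
Health insurance premium: $97.00
Total deductions = $16.92 + $1.24 + $12.44 + $97.00 = $127.60
Net pay = $1244.48 − $127.60 = $1116.88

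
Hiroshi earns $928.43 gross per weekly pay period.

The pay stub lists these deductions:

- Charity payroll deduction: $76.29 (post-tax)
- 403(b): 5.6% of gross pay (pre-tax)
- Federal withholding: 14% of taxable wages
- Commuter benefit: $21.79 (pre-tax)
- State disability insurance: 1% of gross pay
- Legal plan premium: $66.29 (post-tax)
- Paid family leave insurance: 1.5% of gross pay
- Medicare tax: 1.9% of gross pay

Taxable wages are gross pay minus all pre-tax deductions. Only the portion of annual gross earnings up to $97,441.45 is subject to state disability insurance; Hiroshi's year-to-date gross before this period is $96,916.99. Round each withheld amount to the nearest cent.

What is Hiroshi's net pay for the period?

403(b): $928.43 × 0.056 = $51.99
Commuter benefit: $21.79
Pre-tax total = $51.99 + $21.79 = $73.78
Taxable wages = $928.43 − $73.78 = $854.65
Federal withholding: $854.65 × 0.14 = $119.65
State disability insurance: only $97,441.45 − $96,916.99 = $524.46 of this check is subject → $524.46 × 0.01 = $5.24
Medicare tax: $928.43 × 0.019 = $17.64
Paid family leave insurance: $928.43 × 0.015 = $13.93
Charity payroll deduction: $76.29
Legal plan premium: $66.29
Total deductions = $51.99 + $21.79 + $119.65 + $5.24 + $17.64 + $13.93 + $76.29 + $66.29 = $372.82
Net pay = $928.43 − $372.82 = $555.61

$555.61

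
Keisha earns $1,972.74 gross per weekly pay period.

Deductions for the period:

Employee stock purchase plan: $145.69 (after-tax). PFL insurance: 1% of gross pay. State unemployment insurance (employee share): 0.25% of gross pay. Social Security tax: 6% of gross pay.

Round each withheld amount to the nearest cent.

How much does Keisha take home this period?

Social Security tax: $1,972.74 × 0.06 = $118.36
State unemployment insurance (employee share): $1,972.74 × 0.0025 = $4.93
PFL insurance: $1,972.74 × 0.01 = $19.73
Employee stock purchase plan: $145.69
Total deductions = $118.36 + $4.93 + $19.73 + $145.69 = $288.71
Net pay = $1,972.74 − $288.71 = $1,684.03

$1,684.03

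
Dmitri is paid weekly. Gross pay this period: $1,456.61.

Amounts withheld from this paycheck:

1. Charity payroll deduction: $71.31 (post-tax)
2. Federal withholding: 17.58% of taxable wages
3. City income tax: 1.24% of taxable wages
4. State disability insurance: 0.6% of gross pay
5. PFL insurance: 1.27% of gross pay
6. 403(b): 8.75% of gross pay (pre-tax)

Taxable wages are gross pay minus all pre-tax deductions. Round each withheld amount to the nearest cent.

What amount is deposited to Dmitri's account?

403(b): $1,456.61 × 0.0875 = $127.45
Taxable wages = $1,456.61 − $127.45 = $1,329.16
City income tax: $1,329.16 × 0.0124 = $16.48
Federal withholding: $1,329.16 × 0.1758 = $233.67
State disability insurance: $1,456.61 × 0.006 = $8.74
PFL insurance: $1,456.61 × 0.0127 = $18.50
Charity payroll deduction: $71.31
Total deductions = $127.45 + $16.48 + $233.67 + $8.74 + $18.50 + $71.31 = $476.15
Net pay = $1,456.61 − $476.15 = $980.46

$980.46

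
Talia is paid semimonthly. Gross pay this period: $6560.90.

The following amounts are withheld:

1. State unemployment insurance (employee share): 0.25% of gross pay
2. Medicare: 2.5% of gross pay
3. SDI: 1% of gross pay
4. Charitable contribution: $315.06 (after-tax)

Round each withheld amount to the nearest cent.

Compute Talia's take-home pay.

$5999.81

State unemployment insurance (employee share): $6560.90 × 0.0025 = $16.40
Medicare: $6560.90 × 0.025 = $164.02
SDI: $6560.90 × 0.01 = $65.61
Charitable contribution: $315.06
Total deductions = $16.40 + $164.02 + $65.61 + $315.06 = $561.09
Net pay = $6560.90 − $561.09 = $5999.81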